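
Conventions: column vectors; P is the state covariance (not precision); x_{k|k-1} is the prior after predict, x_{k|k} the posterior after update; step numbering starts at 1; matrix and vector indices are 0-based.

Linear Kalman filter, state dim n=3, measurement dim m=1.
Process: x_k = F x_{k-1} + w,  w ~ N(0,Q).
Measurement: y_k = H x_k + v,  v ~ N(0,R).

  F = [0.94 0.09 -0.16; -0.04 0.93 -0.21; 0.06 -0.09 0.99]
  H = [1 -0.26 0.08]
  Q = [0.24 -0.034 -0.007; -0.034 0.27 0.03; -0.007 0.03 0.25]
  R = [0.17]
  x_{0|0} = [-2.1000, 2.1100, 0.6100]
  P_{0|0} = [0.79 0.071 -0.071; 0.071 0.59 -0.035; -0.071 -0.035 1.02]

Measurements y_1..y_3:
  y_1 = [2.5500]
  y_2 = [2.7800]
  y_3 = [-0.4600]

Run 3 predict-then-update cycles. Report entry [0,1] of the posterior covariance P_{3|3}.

step 1: x^-=[-1.8817, 1.9182, 0.2880]  P^-=[1.0033 0.1012 -0.2034; 0.1012 0.8337 -0.2583; -0.2034 -0.2583 1.2544]  S=[1.1633]  K=[0.8259; -0.1171; -0.0309]  nu=[4.9074]  x^+=[2.1712, 1.3435, 0.1365]  P^+=[0.2099 0.2137 -0.1738; 0.2137 0.8178 -0.2625; -0.1738 -0.2625 1.2533]
step 2: x^-=[2.1400, 1.1339, 0.1445]  P^-=[0.5601 0.3319 -0.4044; 0.3319 1.1166 -0.5244; -0.4044 -0.5244 1.5095]  S=[0.5998]  K=[0.7361; -0.0006; -0.2456]  nu=[0.9232]  x^+=[2.8196, 1.1334, -0.0823]  P^+=[0.2352 0.3322 -0.2960; 0.3322 1.1166 -0.5245; -0.2960 -0.5245 1.4733]
step 3: x^-=[2.7656, 0.9586, -0.0143]  P^-=[0.6549 0.5338 -0.5894; 0.5338 1.4763 -0.8279; -0.5894 -0.8279 1.7586]  S=[0.5985]  K=[0.7835; 0.1399; -0.3900]  nu=[-2.9752]  x^+=[0.4344, 0.5423, 1.1459]  P^+=[0.2875 0.4682 -0.4065; 0.4682 1.4646 -0.7953; -0.4065 -0.7953 1.6676]

P_post[0,1] = 0.4682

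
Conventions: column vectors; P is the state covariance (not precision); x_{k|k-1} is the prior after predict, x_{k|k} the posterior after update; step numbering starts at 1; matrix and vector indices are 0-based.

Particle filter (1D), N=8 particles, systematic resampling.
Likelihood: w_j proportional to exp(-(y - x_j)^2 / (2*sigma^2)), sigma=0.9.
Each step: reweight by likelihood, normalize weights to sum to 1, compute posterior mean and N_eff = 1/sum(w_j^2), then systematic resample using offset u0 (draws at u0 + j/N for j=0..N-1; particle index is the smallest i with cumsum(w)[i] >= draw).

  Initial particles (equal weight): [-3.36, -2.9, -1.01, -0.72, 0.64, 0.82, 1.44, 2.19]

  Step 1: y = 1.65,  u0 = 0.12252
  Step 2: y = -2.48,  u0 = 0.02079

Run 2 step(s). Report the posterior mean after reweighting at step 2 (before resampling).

post_mean = 0.7518

step 1: w=[0.0000, 0.0000, 0.0042, 0.0103, 0.1753, 0.2151, 0.3203, 0.2749]  mean=1.3401  Neff=3.9177  idx=[4, 5, 5, 6, 6, 7, 7, 7]
step 2: w=[0.4893, 0.2398, 0.2398, 0.0151, 0.0151, 0.0003, 0.0003, 0.0003]  mean=0.7518  Neff=2.8177  idx=[0, 0, 0, 0, 1, 1, 2, 2]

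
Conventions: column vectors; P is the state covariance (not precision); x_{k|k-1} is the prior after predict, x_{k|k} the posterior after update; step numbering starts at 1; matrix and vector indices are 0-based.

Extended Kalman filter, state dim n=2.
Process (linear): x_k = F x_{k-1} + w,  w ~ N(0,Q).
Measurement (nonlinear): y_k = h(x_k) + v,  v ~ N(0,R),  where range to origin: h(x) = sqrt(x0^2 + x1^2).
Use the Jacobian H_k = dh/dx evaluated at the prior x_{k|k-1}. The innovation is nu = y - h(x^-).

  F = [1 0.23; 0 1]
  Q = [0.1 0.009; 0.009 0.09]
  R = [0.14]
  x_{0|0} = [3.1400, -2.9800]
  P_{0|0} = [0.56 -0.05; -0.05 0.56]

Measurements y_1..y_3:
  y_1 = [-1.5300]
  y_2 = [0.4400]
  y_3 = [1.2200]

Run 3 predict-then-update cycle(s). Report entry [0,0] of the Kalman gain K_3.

step 1: x^-=[2.4546, -2.9800]  P^-=[0.6666 0.0878; 0.0878 0.6500]  H_jac=[0.6358 -0.7719]  S=[0.7105]  K=[0.5011; -0.6275]  nu=[-5.3908]  x^+=[-0.2467, 0.4029]  P^+=[0.4882 0.3112; 0.3112 0.3702]
step 2: x^-=[-0.1541, 0.4029]  P^-=[0.7510 0.4054; 0.4054 0.4602]  H_jac=[-0.3572 0.9340]  S=[0.3668]  K=[0.3010; 0.7771]  nu=[0.0087]  x^+=[-0.1515, 0.4096]  P^+=[0.7177 0.3196; 0.3196 0.2387]
step 3: x^-=[-0.0572, 0.4096]  P^-=[0.9773 0.3835; 0.3835 0.3287]  H_jac=[-0.1384 0.9904]  S=[0.3760]  K=[0.6503; 0.7246]  nu=[0.8064]  x^+=[0.4672, 0.9940]  P^+=[0.8183 0.2063; 0.2063 0.1313]

K[0,0] = 0.6503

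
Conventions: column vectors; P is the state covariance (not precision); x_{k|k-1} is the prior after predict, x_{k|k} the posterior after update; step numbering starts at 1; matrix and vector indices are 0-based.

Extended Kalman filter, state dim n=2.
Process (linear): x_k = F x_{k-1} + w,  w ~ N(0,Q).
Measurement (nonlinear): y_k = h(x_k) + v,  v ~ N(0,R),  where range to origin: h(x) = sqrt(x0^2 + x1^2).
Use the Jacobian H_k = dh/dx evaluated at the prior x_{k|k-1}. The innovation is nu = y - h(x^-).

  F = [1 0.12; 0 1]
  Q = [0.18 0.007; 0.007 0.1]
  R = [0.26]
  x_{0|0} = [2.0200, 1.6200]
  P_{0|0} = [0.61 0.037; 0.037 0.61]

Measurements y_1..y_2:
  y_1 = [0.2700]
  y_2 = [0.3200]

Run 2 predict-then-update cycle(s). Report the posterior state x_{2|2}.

step 1: x^-=[2.2144, 1.6200]  P^-=[0.8077 0.1172; 0.1172 0.7100]  H_jac=[0.8071 0.5904]  S=[1.1453]  K=[0.6296; 0.4486]  nu=[-2.4737]  x^+=[0.6570, 0.5103]  P^+=[0.3537 -0.2063; -0.2063 0.4795]
step 2: x^-=[0.7183, 0.5103]  P^-=[0.4911 -0.1417; -0.1417 0.5795]  H_jac=[0.8152 0.5791]  S=[0.6469]  K=[0.4920; 0.3402]  nu=[-0.5611]  x^+=[0.4422, 0.3194]  P^+=[0.3345 -0.2500; -0.2500 0.5046]

x_post = [0.4422, 0.3194]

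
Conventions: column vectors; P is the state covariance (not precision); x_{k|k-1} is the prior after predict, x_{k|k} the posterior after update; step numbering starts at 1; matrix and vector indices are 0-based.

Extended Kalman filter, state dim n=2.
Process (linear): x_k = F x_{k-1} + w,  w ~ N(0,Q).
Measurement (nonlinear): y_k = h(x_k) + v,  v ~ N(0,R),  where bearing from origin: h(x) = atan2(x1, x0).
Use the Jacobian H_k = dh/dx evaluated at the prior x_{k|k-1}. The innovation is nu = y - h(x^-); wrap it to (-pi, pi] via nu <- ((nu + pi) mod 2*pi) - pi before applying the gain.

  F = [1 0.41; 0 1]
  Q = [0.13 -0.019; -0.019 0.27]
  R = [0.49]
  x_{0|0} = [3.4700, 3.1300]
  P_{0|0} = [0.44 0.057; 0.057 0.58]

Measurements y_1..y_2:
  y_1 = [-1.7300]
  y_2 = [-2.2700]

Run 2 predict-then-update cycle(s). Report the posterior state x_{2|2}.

x_post = [5.9396, 2.0674]

step 1: x^-=[4.7533, 3.1300]  P^-=[0.7142 0.2758; 0.2758 0.8500]  H_jac=[-0.0966 0.1467]  S=[0.5072]  K=[-0.0563; 0.1934]  nu=[-2.3123]  x^+=[4.8835, 2.6828]  P^+=[0.7126 0.2813; 0.2813 0.8310]
step 2: x^-=[5.9834, 2.6828]  P^-=[1.2130 0.6030; 0.6030 1.1010]  H_jac=[-0.0624 0.1392]  S=[0.5056]  K=[0.0163; 0.2286]  nu=[-2.6915]  x^+=[5.9396, 2.0674]  P^+=[1.2129 0.6012; 0.6012 1.0746]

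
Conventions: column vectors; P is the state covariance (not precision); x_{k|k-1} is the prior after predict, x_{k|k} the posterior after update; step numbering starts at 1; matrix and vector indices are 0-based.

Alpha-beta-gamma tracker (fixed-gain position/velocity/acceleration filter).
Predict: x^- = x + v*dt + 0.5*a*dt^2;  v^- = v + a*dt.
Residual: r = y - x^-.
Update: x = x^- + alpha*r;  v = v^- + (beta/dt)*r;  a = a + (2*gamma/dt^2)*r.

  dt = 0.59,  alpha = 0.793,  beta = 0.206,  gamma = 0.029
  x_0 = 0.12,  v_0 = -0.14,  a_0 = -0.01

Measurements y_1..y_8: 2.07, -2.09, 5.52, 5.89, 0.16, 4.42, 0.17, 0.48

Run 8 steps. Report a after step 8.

step 1: x_pred=0.0357  r=2.0343  x^+=1.6489  v^+=0.5644  a^+=0.3290
step 2: x_pred=2.0391  r=-4.1291  x^+=-1.2353  v^+=-0.6832  a^+=-0.3590
step 3: x_pred=-1.7009  r=7.2209  x^+=4.0253  v^+=1.6261  a^+=0.8441
step 4: x_pred=5.1316  r=0.7584  x^+=5.7330  v^+=2.3889  a^+=0.9705
step 5: x_pred=7.3114  r=-7.1514  x^+=1.6403  v^+=0.4646  a^+=-0.2211
step 6: x_pred=1.8760  r=2.5440  x^+=3.8934  v^+=1.2224  a^+=0.2028
step 7: x_pred=4.6499  r=-4.4799  x^+=1.0973  v^+=-0.2221  a^+=-0.5436
step 8: x_pred=0.8717  r=-0.3917  x^+=0.5611  v^+=-0.6796  a^+=-0.6089

a_post = -0.6089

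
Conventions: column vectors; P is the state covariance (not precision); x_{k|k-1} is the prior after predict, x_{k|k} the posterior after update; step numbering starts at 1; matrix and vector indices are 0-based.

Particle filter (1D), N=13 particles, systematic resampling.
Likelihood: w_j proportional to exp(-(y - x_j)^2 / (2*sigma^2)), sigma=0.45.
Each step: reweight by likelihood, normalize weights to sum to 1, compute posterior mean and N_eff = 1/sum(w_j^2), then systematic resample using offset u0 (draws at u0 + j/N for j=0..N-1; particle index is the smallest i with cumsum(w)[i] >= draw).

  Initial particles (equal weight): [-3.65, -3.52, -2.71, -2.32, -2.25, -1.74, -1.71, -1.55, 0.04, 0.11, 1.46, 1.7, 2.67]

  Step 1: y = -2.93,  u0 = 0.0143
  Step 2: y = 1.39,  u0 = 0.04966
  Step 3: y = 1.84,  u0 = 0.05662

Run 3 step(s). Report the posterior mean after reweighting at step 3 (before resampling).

post_mean = -2.2547

step 1: w=[0.1172, 0.1785, 0.3741, 0.1682, 0.1346, 0.0128, 0.0107, 0.0038, 0.0000, 0.0000, 0.0000, 0.0000, 0.0000]  mean=-2.8097  Neff=4.3048  idx=[0, 0, 1, 1, 2, 2, 2, 2, 2, 3, 3, 4, 4]
step 2: w=[0.0000, 0.0000, 0.0000, 0.0000, 0.0001, 0.0001, 0.0001, 0.0001, 0.0001, 0.1096, 0.1096, 0.3903, 0.3903]  mean=-2.2655  Neff=3.0427  idx=[9, 10, 10, 11, 11, 11, 11, 11, 12, 12, 12, 12, 12]
step 3: w=[0.0224, 0.0224, 0.0224, 0.0933, 0.0933, 0.0933, 0.0933, 0.0933, 0.0933, 0.0933, 0.0933, 0.0933, 0.0933]  mean=-2.2547  Neff=11.2980  idx=[2, 3, 4, 5, 6, 7, 7, 8, 9, 10, 11, 11, 12]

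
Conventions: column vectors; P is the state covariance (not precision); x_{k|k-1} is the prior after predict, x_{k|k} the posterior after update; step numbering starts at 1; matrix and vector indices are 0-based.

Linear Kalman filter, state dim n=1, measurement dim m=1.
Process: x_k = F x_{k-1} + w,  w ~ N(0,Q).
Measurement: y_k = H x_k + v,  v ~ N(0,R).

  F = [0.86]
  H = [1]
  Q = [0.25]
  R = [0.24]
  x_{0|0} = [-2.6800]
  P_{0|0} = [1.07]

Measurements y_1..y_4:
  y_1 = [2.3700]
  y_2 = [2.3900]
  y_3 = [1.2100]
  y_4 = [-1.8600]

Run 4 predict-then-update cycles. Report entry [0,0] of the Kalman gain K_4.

step 1: x^-=[-2.3048]  P^-=[1.0414]  S=[1.2814]  K=[0.8127]  nu=[4.6748]  x^+=[1.4944]  P^+=[0.1950]
step 2: x^-=[1.2852]  P^-=[0.3943]  S=[0.6343]  K=[0.6216]  nu=[1.1048]  x^+=[1.9719]  P^+=[0.1492]
step 3: x^-=[1.6959]  P^-=[0.3603]  S=[0.6003]  K=[0.6002]  nu=[-0.4859]  x^+=[1.4042]  P^+=[0.1441]
step 4: x^-=[1.2076]  P^-=[0.3565]  S=[0.5965]  K=[0.5977]  nu=[-3.0676]  x^+=[-0.6258]  P^+=[0.1434]

K[0,0] = 0.5977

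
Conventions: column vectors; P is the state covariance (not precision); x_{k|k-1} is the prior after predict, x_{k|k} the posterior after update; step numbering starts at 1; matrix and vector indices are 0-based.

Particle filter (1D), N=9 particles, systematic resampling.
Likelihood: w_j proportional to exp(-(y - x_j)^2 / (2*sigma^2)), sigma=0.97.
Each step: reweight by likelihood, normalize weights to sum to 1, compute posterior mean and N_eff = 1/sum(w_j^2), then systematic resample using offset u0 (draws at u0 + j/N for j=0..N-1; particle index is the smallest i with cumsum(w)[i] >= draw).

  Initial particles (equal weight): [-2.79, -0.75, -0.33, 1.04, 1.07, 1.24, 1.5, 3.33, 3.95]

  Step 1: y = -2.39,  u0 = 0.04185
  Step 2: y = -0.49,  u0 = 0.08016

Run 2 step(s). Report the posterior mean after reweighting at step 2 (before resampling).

step 1: w=[0.7245, 0.1889, 0.0827, 0.0015, 0.0014, 0.0007, 0.0003, 0.0000, 0.0000]  mean=-2.1861  Neff=1.7622  idx=[0, 0, 0, 0, 0, 0, 0, 1, 2]
step 2: w=[0.0254, 0.0254, 0.0254, 0.0254, 0.0254, 0.0254, 0.0254, 0.4067, 0.4159]  mean=-0.9374  Neff=2.9169  idx=[3, 7, 7, 7, 7, 8, 8, 8, 8]

post_mean = -0.9374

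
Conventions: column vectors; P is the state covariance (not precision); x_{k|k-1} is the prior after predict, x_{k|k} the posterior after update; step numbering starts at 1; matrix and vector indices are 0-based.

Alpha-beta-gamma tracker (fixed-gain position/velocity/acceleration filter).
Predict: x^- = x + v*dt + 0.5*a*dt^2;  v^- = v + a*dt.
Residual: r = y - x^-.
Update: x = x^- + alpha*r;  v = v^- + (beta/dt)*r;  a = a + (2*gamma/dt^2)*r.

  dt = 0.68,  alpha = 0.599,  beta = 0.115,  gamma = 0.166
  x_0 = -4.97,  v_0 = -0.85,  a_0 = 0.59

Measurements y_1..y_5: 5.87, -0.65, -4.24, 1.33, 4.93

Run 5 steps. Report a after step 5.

a_post = -5.8627

step 1: x_pred=-5.4116  r=11.2816  x^+=1.3461  v^+=1.4591  a^+=8.6901
step 2: x_pred=4.3474  r=-4.9974  x^+=1.3540  v^+=6.5232  a^+=5.1020
step 3: x_pred=6.9693  r=-11.2093  x^+=0.2549  v^+=8.0969  a^+=-2.9463
step 4: x_pred=5.0797  r=-3.7497  x^+=2.8336  v^+=5.4593  a^+=-5.6385
step 5: x_pred=5.2423  r=-0.3123  x^+=5.0552  v^+=1.5723  a^+=-5.8627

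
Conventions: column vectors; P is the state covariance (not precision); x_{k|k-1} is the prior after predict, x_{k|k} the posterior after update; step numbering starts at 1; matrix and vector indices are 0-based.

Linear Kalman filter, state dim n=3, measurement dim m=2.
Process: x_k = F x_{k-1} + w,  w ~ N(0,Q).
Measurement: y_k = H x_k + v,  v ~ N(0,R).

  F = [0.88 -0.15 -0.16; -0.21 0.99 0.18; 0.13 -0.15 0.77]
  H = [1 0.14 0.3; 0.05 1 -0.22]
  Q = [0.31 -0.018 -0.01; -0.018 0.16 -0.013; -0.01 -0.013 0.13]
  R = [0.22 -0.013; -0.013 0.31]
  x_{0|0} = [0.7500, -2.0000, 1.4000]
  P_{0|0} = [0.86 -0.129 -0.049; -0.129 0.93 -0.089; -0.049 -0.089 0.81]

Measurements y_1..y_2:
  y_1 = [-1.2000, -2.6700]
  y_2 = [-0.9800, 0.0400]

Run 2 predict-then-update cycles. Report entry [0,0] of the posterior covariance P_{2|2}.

step 1: x^-=[0.7360, -1.8855, 1.4755]  P^-=[1.0612 -0.4477 0.0050; -0.4477 1.1613 -0.1416; 0.0050 -0.1416 0.6615]  S=[1.2293 -0.3310; -0.3310 1.5234]  K=[0.7898 -0.0882; -0.0634 0.7543; 0.1048 -0.1656]  nu=[-2.1147, -0.4967]  x^+=[-0.8904, -2.1261, 1.3361]  P^+=[0.2365 -0.0858 -0.1653; -0.0858 0.2580 0.0864; -0.1653 0.0864 0.5947]
step 2: x^-=[-0.6784, -1.6773, 1.2320]  P^-=[0.5875 -0.2423 -0.1539; -0.2423 0.5215 0.0973; -0.1539 0.0973 0.4427]  S=[0.7056 -0.1261; -0.1261 0.7907]  K=[0.6986 -0.1151; -0.0909 0.6026; -0.0127 -0.0118]  nu=[-0.4364, 2.0223]  x^+=[-1.2160, -0.4190, 1.2136]  P^+=[0.2124 -0.0883 -0.1496; -0.0883 0.2147 0.1013; -0.1496 0.1013 0.4425]

P_post[0,0] = 0.2124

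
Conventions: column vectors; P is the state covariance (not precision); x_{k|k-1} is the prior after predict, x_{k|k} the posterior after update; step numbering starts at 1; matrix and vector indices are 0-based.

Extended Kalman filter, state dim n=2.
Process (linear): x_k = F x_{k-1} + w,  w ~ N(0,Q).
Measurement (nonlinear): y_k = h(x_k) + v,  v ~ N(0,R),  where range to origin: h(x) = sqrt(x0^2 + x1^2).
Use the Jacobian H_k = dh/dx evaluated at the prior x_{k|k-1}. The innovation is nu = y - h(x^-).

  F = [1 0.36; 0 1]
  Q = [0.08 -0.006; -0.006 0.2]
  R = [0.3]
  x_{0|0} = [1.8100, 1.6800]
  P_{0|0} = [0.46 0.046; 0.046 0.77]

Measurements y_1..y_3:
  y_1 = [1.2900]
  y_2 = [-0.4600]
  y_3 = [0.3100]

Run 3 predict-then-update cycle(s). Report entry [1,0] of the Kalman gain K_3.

step 1: x^-=[2.4148, 1.6800]  P^-=[0.6729 0.3172; 0.3172 0.9700]  H_jac=[0.8209 0.5711]  S=[1.3672]  K=[0.5365; 0.5956]  nu=[-1.6517]  x^+=[1.5286, 0.6962]  P^+=[0.2794 -0.1197; -0.1197 0.4850]
step 2: x^-=[1.7793, 0.6962]  P^-=[0.3360 0.0489; 0.0489 0.6850]  H_jac=[0.9312 0.3644]  S=[0.7155]  K=[0.4622; 0.4124]  nu=[-2.3706]  x^+=[0.6835, -0.2815]  P^+=[0.1832 -0.0875; -0.0875 0.5632]
step 3: x^-=[0.5822, -0.2815]  P^-=[0.2731 0.1092; 0.1092 0.7632]  H_jac=[0.9003 -0.4353]  S=[0.5804]  K=[0.3417; -0.4030]  nu=[-0.3367]  x^+=[0.4671, -0.1458]  P^+=[0.2054 0.1892; 0.1892 0.6690]

K[1,0] = -0.4030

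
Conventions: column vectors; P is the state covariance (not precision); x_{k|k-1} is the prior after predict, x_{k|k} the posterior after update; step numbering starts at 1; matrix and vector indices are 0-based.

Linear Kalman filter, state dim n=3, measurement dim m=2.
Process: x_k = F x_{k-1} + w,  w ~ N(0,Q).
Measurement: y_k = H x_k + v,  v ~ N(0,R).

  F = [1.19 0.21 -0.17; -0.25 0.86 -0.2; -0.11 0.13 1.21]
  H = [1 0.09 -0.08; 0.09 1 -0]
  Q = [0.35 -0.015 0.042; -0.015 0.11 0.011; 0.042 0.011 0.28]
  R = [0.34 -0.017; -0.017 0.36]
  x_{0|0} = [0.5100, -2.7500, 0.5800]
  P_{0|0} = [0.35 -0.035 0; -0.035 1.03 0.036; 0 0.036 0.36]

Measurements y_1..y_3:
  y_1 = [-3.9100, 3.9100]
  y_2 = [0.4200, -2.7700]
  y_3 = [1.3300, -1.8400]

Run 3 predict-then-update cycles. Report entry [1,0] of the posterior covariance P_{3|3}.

step 1: x^-=[-0.0692, -2.6085, 0.2882]  P^-=[0.8814 0.0384 -0.0460; 0.0384 0.9107 0.0896; -0.0460 0.0896 0.8410]  S=[1.2471 0.1761; 0.1761 1.2848]  K=[0.7133 -0.0062; -0.0099 0.7129; -0.0956 0.0797]  nu=[-3.5830, 6.5247]  x^+=[-2.6654, 2.0787, 1.1505]  P^+=[0.2483 -0.0367 0.0296; -0.0367 0.2601 0.0276; 0.0296 0.0276 0.8242]
step 2: x^-=[-2.9309, 2.2239, 1.9555]  P^-=[0.7046 -0.0605 -0.1082; -0.0605 0.3601 -0.1281; -0.1082 -0.1281 1.4959]  S=[1.0654 0.0289; 0.0289 0.7149]  K=[0.6650 -0.0228; -0.0302 0.4973; -0.2197 -0.1840]  nu=[3.3072, -4.7301]  x^+=[-0.6239, -0.2283, 2.0991]  P^+=[0.2340 -0.0406 0.0479; -0.0406 0.1832 -0.0668; 0.0479 -0.0668 1.4180]
step 3: x^-=[-1.1472, -0.4602, 2.5788]  P^-=[0.6955 -0.0395 -0.2263; -0.0395 0.3620 -0.3813; -0.2263 -0.3813 2.3294]  S=[1.0880 0.0705; 0.0705 0.7206]  K=[0.6547 -0.0320; -0.0106 0.4985; -0.3771 -0.5205]  nu=[2.7249, -1.2766]  x^+=[0.6777, -1.1255, 2.2157]  P^+=[0.2313 -0.0435 0.0535; -0.0435 0.1836 -0.1858; 0.0535 -0.1858 1.9518]

P_post[1,0] = -0.0435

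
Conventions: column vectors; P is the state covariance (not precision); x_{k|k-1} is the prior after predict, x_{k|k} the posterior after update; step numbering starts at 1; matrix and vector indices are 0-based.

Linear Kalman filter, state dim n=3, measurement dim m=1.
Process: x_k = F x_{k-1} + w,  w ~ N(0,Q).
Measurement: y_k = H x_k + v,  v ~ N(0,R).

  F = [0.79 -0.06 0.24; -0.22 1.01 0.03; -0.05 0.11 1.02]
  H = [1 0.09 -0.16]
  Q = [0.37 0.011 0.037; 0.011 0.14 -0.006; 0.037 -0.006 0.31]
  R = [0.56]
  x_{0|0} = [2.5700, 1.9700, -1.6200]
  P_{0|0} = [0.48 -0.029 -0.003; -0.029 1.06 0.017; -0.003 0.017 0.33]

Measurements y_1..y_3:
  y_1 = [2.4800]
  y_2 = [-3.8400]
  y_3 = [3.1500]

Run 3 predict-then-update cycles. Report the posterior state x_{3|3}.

x_post = [0.6376, 1.3184, -0.9681]

step 1: x^-=[1.5233, 1.3757, -1.5642]  P^-=[0.6935 -0.1536 0.0862; -0.1536 1.2588 0.1476; 0.0862 0.1476 0.6718]  S=[1.2214]  K=[0.5452; -0.0524; -0.0065]  nu=[0.5826]  x^+=[1.8409, 1.3452, -1.5680]  P^+=[0.3305 -0.1188 0.0906; -0.1188 1.2554 0.1471; 0.0906 0.1471 0.6717]
step 2: x^-=[0.9973, 0.9066, -1.5434]  P^-=[0.6608 -0.1812 0.2362; -0.1812 1.4978 0.2981; 0.2362 0.2981 1.0500]  S=[1.1431]  K=[0.5308; -0.0824; 0.0832]  nu=[-5.1658]  x^+=[-1.7447, 1.3321, -1.9730]  P^+=[0.3388 -0.1313 0.1858; -0.1313 1.4900 0.3060; 0.1858 0.3060 1.0421]
step 3: x^-=[-1.9318, 1.6701, -1.7787]  P^-=[0.7209 -0.1689 0.3939; -0.1689 1.7517 0.4792; 0.3939 0.4792 1.4642]  S=[1.1623]  K=[0.5529; -0.0757; 0.1744]  nu=[4.6469]  x^+=[0.6376, 1.3184, -0.9681]  P^+=[0.3656 -0.1203 0.2818; -0.1203 1.7451 0.4946; 0.2818 0.4946 1.4288]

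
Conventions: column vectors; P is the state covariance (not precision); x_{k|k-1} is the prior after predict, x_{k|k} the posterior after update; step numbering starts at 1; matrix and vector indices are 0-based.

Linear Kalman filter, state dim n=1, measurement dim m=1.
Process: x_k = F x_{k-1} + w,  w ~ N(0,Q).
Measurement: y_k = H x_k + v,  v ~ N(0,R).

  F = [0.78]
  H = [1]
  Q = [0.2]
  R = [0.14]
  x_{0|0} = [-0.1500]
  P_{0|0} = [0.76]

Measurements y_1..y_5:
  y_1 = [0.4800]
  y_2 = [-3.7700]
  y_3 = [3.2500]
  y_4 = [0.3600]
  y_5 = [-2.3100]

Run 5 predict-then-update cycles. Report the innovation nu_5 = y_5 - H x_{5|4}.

innov = [-2.8027]

step 1: x^-=[-0.1170]  P^-=[0.6624]  S=[0.8024]  K=[0.8255]  nu=[0.5970]  x^+=[0.3758]  P^+=[0.1156]
step 2: x^-=[0.2932]  P^-=[0.2703]  S=[0.4103]  K=[0.6588]  nu=[-4.0632]  x^+=[-2.3836]  P^+=[0.0922]
step 3: x^-=[-1.8592]  P^-=[0.2561]  S=[0.3961]  K=[0.6466]  nu=[5.1092]  x^+=[1.4442]  P^+=[0.0905]
step 4: x^-=[1.1265]  P^-=[0.2551]  S=[0.3951]  K=[0.6456]  nu=[-0.7665]  x^+=[0.6316]  P^+=[0.0904]
step 5: x^-=[0.4927]  P^-=[0.2550]  S=[0.3950]  K=[0.6456]  nu=[-2.8027]  x^+=[-1.3166]  P^+=[0.0904]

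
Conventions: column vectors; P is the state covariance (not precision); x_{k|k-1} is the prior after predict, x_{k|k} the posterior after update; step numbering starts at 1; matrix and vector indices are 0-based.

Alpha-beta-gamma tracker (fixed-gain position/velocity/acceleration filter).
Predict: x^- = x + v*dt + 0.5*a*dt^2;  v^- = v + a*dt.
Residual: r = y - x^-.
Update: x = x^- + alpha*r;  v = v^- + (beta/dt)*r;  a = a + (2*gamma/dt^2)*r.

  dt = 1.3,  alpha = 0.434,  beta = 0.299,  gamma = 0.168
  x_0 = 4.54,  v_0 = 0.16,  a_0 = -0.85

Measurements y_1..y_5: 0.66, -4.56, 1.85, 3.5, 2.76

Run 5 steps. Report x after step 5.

step 1: x_pred=4.0297  r=-3.3697  x^+=2.5673  v^+=-1.7200  a^+=-1.5200
step 2: x_pred=-0.9531  r=-3.6069  x^+=-2.5185  v^+=-4.5256  a^+=-2.2371
step 3: x_pred=-10.2921  r=12.1421  x^+=-5.0224  v^+=-4.6411  a^+=0.1770
step 4: x_pred=-10.9063  r=14.4063  x^+=-4.6539  v^+=-1.0976  a^+=3.0412
step 5: x_pred=-3.5110  r=6.2710  x^+=-0.7894  v^+=4.2983  a^+=4.2880

x_post = -0.7894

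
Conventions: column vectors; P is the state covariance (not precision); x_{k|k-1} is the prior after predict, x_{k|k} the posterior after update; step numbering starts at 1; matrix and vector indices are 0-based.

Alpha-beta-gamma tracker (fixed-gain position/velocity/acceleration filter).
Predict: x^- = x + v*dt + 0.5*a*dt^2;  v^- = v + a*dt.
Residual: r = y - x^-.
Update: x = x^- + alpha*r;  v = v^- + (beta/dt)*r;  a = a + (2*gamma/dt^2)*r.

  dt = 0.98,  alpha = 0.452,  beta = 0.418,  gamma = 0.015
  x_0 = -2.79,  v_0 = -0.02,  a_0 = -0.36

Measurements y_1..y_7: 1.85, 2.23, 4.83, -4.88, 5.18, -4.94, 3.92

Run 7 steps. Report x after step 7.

x_post = -0.8291

step 1: x_pred=-2.9825  r=4.8325  x^+=-0.7982  v^+=1.6884  a^+=-0.2090
step 2: x_pred=0.7560  r=1.4740  x^+=1.4223  v^+=2.1122  a^+=-0.1630
step 3: x_pred=3.4140  r=1.4160  x^+=4.0540  v^+=2.5564  a^+=-0.1188
step 4: x_pred=6.5023  r=-11.3823  x^+=1.3575  v^+=-2.4148  a^+=-0.4743
step 5: x_pred=-1.2368  r=6.4168  x^+=1.6636  v^+=-0.1427  a^+=-0.2739
step 6: x_pred=1.3922  r=-6.3322  x^+=-1.4700  v^+=-3.1120  a^+=-0.4717
step 7: x_pred=-4.7462  r=8.6662  x^+=-0.8291  v^+=0.1222  a^+=-0.2010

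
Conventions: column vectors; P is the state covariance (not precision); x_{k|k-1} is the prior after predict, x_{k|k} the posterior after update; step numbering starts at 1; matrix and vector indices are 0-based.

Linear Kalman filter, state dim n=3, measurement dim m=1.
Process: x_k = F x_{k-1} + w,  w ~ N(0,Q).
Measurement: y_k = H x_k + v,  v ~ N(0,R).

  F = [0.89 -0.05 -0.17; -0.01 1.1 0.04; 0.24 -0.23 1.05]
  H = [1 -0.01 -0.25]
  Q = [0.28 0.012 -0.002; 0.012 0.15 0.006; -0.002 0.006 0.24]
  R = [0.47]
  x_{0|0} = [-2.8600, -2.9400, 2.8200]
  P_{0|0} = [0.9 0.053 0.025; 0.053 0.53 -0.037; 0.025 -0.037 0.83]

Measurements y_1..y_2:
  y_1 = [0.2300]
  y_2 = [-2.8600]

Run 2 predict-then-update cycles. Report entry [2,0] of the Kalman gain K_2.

K[2,0] = -0.3516

step 1: x^-=[-2.8778, -3.0926, 2.9508]  P^-=[1.0053 0.0290 0.0595; 0.0290 0.7883 -0.1237; 0.0595 -0.1237 1.2596]  S=[1.5231]  K=[0.6501; 0.0342; -0.1668]  nu=[3.8146]  x^+=[-0.3981, -2.9622, 2.3144]  P^+=[0.3617 -0.0048 0.2247; -0.0048 0.7865 -0.1150; 0.2247 -0.1150 1.2172]
step 2: x^-=[-0.5997, -3.1618, 3.0158]  P^-=[0.5341 -0.0174 0.0705; -0.0174 1.0934 -0.2760; 0.0705 -0.2760 1.8137]  S=[1.0813]  K=[0.4778; 0.0376; -0.3516]  nu=[-1.5380]  x^+=[-1.3345, -3.2197, 3.5566]  P^+=[0.2872 -0.0368 0.2521; -0.0368 1.0919 -0.2617; 0.2521 -0.2617 1.6800]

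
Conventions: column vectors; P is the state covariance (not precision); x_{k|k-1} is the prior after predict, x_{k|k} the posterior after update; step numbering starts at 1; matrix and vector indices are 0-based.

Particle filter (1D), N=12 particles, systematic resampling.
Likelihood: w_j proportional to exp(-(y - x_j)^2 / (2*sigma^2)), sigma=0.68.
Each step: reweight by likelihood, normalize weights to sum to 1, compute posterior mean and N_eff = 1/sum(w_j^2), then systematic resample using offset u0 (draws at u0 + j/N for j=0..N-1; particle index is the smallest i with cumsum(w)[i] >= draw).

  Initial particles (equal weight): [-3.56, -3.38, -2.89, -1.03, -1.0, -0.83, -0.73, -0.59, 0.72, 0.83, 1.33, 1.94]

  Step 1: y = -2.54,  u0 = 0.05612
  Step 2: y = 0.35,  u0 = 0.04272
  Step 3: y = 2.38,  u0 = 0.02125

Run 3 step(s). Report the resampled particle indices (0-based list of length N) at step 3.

step 1: w=[0.1694, 0.2433, 0.4571, 0.0443, 0.0402, 0.0221, 0.0151, 0.0085, 0.0000, 0.0000, 0.0000, 0.0000]  mean=-2.8665  Neff=3.3205  idx=[0, 0, 1, 1, 1, 2, 2, 2, 2, 2, 3, 5]
step 2: w=[0.0000, 0.0000, 0.0000, 0.0000, 0.0000, 0.0000, 0.0000, 0.0000, 0.0000, 0.0000, 0.3650, 0.6349]  mean=-0.9033  Neff=1.8648  idx=[10, 10, 10, 10, 11, 11, 11, 11, 11, 11, 11, 11]
step 3: w=[0.0267, 0.0267, 0.0267, 0.0267, 0.1117, 0.1117, 0.1117, 0.1117, 0.1117, 0.1117, 0.1117, 0.1117]  mean=-0.8513  Neff=9.7473  idx=[0, 3, 4, 5, 6, 6, 7, 8, 9, 9, 10, 11]

resampled_idx = [0, 3, 4, 5, 6, 6, 7, 8, 9, 9, 10, 11]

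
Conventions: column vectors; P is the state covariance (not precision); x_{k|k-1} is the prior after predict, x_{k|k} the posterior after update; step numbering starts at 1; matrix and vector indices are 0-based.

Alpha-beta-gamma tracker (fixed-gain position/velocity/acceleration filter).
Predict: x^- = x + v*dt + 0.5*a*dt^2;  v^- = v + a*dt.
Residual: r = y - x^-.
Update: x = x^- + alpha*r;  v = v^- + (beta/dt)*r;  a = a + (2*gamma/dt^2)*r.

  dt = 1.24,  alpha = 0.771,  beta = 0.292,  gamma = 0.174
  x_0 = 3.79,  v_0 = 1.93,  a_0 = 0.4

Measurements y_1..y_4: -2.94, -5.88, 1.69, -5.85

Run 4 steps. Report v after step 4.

step 1: x_pred=6.4907  r=-9.4307  x^+=-0.7804  v^+=0.2052  a^+=-1.7344
step 2: x_pred=-1.8593  r=-4.0207  x^+=-4.9593  v^+=-2.8923  a^+=-2.6444
step 3: x_pred=-10.5787  r=12.2687  x^+=-1.1195  v^+=-3.2823  a^+=0.1323
step 4: x_pred=-5.0878  r=-0.7622  x^+=-5.6755  v^+=-3.2977  a^+=-0.0402

v_post = -3.2977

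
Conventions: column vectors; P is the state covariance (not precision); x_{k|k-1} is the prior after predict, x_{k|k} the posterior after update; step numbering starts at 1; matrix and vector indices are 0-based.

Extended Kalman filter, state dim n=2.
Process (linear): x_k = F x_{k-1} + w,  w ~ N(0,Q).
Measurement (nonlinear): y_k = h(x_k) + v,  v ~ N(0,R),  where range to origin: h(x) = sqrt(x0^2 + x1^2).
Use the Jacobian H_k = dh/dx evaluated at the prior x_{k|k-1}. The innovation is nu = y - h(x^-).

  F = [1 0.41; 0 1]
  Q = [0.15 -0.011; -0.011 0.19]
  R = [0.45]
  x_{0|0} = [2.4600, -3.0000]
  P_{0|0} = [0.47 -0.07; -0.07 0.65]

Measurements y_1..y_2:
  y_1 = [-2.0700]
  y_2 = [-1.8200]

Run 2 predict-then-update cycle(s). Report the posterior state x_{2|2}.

x_post = [-0.9336, -0.6067]

step 1: x^-=[1.2300, -3.0000]  P^-=[0.6719 0.1855; 0.1855 0.8400]  H_jac=[0.3794 -0.9253]  S=[1.1356]  K=[0.0733; -0.6224]  nu=[-5.3124]  x^+=[0.8406, 0.3067]  P^+=[0.6658 0.2373; 0.2373 0.4000]
step 2: x^-=[0.9663, 0.3067]  P^-=[1.0776 0.3903; 0.3903 0.5900]  H_jac=[0.9532 0.3025]  S=[1.7081]  K=[0.6705; 0.3223]  nu=[-2.8338]  x^+=[-0.9336, -0.6067]  P^+=[0.3098 0.0212; 0.0212 0.4126]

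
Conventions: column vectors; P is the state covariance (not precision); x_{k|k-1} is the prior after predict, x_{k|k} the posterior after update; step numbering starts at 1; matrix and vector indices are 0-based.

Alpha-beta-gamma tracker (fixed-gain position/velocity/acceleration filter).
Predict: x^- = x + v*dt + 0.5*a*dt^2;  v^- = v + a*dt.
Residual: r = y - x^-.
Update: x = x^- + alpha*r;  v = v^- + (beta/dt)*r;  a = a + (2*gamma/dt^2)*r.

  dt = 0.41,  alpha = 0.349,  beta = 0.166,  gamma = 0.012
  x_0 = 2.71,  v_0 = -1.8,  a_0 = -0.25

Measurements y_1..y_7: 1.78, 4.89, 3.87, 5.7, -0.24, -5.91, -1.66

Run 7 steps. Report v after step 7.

v_post = -3.9326

step 1: x_pred=1.9510  r=-0.1710  x^+=1.8913  v^+=-1.9717  a^+=-0.2744
step 2: x_pred=1.0598  r=3.8302  x^+=2.3966  v^+=-0.5335  a^+=0.2724
step 3: x_pred=2.2007  r=1.6693  x^+=2.7833  v^+=0.2541  a^+=0.5108
step 4: x_pred=2.9304  r=2.7696  x^+=3.8970  v^+=1.5848  a^+=0.9062
step 5: x_pred=4.6229  r=-4.8629  x^+=2.9258  v^+=-0.0125  a^+=0.2119
step 6: x_pred=2.9384  r=-8.8484  x^+=-0.1497  v^+=-3.5082  a^+=-1.0514
step 7: x_pred=-1.6764  r=0.0164  x^+=-1.6707  v^+=-3.9326  a^+=-1.0491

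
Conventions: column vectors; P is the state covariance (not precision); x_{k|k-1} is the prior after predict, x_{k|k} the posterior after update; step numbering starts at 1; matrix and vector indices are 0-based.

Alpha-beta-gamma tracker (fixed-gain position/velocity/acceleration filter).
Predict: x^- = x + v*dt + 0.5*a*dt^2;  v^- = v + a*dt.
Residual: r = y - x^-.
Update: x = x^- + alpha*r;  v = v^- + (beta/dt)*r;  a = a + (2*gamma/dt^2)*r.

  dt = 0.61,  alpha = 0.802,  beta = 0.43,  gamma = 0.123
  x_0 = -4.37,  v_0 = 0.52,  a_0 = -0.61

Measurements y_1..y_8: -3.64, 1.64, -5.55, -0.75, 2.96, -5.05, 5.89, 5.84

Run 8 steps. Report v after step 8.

step 1: x_pred=-4.1663  r=0.5263  x^+=-3.7442  v^+=0.5189  a^+=-0.2621
step 2: x_pred=-3.4764  r=5.1164  x^+=0.6269  v^+=3.9657  a^+=3.1205
step 3: x_pred=3.6266  r=-9.1766  x^+=-3.7330  v^+=-0.5995  a^+=-2.9463
step 4: x_pred=-4.6469  r=3.8969  x^+=-1.5216  v^+=0.3502  a^+=-0.3700
step 5: x_pred=-1.3768  r=4.3368  x^+=2.1013  v^+=3.1816  a^+=2.4971
step 6: x_pred=4.5067  r=-9.5567  x^+=-3.1578  v^+=-2.0318  a^+=-3.8209
step 7: x_pred=-5.1081  r=10.9981  x^+=3.7124  v^+=3.3902  a^+=3.4500
step 8: x_pred=6.4223  r=-0.5823  x^+=5.9553  v^+=5.0842  a^+=3.0651

v_post = 5.0842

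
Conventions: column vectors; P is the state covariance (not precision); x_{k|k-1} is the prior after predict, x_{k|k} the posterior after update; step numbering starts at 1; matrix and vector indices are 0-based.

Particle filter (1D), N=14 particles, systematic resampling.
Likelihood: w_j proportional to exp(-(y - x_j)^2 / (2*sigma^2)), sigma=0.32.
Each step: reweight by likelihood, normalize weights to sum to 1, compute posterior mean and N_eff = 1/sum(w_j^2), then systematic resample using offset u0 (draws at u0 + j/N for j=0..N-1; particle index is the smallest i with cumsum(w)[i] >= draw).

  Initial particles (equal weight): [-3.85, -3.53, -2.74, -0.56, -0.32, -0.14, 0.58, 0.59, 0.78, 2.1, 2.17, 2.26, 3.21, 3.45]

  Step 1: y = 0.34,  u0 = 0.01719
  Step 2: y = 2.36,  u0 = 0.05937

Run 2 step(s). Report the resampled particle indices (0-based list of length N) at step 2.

step 1: w=[0.0000, 0.0000, 0.0000, 0.0082, 0.0509, 0.1385, 0.3221, 0.3145, 0.1658, 0.0000, 0.0000, 0.0000, 0.0000, 0.0000]  mean=0.4615  Neff=3.9682  idx=[4, 5, 5, 6, 6, 6, 6, 6, 7, 7, 7, 7, 8, 8]
step 2: w=[0.0000, 0.0000, 0.0000, 0.0159, 0.0159, 0.0159, 0.0159, 0.0159, 0.0189, 0.0189, 0.0189, 0.0189, 0.4225, 0.4225]  mean=0.7498  Neff=2.7797  idx=[6, 10, 12, 12, 12, 12, 12, 12, 13, 13, 13, 13, 13, 13]

resampled_idx = [6, 10, 12, 12, 12, 12, 12, 12, 13, 13, 13, 13, 13, 13]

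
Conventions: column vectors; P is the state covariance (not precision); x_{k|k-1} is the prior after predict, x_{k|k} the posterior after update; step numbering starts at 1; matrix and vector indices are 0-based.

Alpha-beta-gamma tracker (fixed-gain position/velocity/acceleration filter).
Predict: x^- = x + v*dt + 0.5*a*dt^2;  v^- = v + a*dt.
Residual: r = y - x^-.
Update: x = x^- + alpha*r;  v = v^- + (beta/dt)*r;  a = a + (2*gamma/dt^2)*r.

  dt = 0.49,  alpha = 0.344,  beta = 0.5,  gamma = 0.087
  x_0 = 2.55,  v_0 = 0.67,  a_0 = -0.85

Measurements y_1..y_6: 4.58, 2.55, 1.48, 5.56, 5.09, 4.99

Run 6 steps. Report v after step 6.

v_post = 3.1509

step 1: x_pred=2.7763  r=1.8037  x^+=3.3967  v^+=2.0941  a^+=0.4572
step 2: x_pred=4.4777  r=-1.9277  x^+=3.8146  v^+=0.3510  a^+=-0.9398
step 3: x_pred=3.8737  r=-2.3937  x^+=3.0503  v^+=-2.5521  a^+=-2.6746
step 4: x_pred=1.4787  r=4.0813  x^+=2.8827  v^+=0.3020  a^+=0.2831
step 5: x_pred=3.0646  r=2.0254  x^+=3.7613  v^+=2.5074  a^+=1.7509
step 6: x_pred=5.2002  r=-0.2102  x^+=5.1279  v^+=3.1509  a^+=1.5986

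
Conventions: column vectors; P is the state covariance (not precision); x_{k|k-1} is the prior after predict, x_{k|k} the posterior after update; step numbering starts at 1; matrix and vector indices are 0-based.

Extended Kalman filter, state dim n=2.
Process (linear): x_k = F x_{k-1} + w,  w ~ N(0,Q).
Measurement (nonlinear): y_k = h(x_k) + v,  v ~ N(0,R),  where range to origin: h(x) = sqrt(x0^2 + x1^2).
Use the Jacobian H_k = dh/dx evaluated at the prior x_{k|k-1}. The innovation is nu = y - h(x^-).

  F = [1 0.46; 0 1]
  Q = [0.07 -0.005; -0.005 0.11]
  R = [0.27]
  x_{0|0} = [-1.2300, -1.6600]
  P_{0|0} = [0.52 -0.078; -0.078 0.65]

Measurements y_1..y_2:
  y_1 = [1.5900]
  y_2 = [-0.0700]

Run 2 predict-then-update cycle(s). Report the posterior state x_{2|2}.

step 1: x^-=[-1.9936, -1.6600]  P^-=[0.6558 0.2160; 0.2160 0.7600]  H_jac=[-0.7685 -0.6399]  S=[1.1809]  K=[-0.5438; -0.5524]  nu=[-1.0042]  x^+=[-1.4475, -1.1053]  P^+=[0.3066 -0.1387; -0.1387 0.3997]
step 2: x^-=[-1.9559, -1.1053]  P^-=[0.3335 0.0401; 0.0401 0.5097]  H_jac=[-0.8706 -0.4920]  S=[0.6805]  K=[-0.4557; -0.4198]  nu=[-2.3166]  x^+=[-0.9003, -0.1328]  P^+=[0.1922 -0.0901; -0.0901 0.3897]

x_post = [-0.9003, -0.1328]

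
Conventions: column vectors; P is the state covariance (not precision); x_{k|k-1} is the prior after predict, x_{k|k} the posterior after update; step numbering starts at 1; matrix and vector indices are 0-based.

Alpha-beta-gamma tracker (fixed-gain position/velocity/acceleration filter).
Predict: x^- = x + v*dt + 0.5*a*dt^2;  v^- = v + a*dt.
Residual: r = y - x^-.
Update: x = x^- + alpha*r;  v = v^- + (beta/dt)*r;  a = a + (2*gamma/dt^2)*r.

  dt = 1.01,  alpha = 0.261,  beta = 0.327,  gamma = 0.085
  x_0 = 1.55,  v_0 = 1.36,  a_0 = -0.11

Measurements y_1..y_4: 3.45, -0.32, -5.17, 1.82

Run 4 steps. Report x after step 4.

x_post = -2.4588

step 1: x_pred=2.8675  r=0.5825  x^+=3.0195  v^+=1.4375  a^+=-0.0129
step 2: x_pred=4.4648  r=-4.7848  x^+=3.2160  v^+=-0.1247  a^+=-0.8103
step 3: x_pred=2.6767  r=-7.8467  x^+=0.6287  v^+=-3.4836  a^+=-2.1180
step 4: x_pred=-3.9700  r=5.7900  x^+=-2.4588  v^+=-3.7482  a^+=-1.1531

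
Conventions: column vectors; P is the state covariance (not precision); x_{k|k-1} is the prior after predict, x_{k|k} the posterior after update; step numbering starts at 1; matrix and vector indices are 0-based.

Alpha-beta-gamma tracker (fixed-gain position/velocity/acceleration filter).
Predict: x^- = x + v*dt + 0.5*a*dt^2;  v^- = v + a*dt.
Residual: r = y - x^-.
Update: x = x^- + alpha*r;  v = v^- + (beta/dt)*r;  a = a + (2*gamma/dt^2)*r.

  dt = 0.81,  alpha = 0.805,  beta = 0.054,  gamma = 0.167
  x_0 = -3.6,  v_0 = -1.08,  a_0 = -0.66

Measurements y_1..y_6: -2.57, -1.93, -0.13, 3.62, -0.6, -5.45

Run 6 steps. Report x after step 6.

x_post = -3.2650

step 1: x_pred=-4.6913  r=2.1213  x^+=-2.9837  v^+=-1.4732  a^+=0.4199
step 2: x_pred=-4.0392  r=2.1092  x^+=-2.3413  v^+=-0.9925  a^+=1.4936
step 3: x_pred=-2.6552  r=2.5252  x^+=-0.6224  v^+=0.3857  a^+=2.7791
step 4: x_pred=0.6017  r=3.0183  x^+=3.0314  v^+=2.8380  a^+=4.3156
step 5: x_pred=6.7460  r=-7.3460  x^+=0.8325  v^+=5.8440  a^+=0.5760
step 6: x_pred=5.7550  r=-11.2050  x^+=-3.2650  v^+=5.5635  a^+=-5.1281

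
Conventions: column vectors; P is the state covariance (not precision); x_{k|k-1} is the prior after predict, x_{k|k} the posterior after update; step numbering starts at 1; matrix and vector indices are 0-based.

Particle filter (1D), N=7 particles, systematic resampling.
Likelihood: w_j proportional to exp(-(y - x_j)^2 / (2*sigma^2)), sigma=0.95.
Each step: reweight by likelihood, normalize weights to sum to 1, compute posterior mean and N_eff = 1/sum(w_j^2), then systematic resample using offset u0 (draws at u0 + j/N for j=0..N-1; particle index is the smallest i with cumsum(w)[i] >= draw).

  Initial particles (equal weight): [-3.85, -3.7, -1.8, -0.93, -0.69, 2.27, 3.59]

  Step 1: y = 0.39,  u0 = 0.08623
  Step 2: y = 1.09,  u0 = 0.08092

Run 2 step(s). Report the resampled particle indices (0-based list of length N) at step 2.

step 1: w=[0.0000, 0.0001, 0.0626, 0.3401, 0.4680, 0.1260, 0.0031]  mean=-0.4554  Neff=2.8207  idx=[3, 3, 3, 4, 4, 4, 5]
step 2: w=[0.0806, 0.0806, 0.0806, 0.1336, 0.1336, 0.1336, 0.3574]  mean=0.3098  Neff=4.9811  idx=[1, 2, 3, 5, 6, 6, 6]

resampled_idx = [1, 2, 3, 5, 6, 6, 6]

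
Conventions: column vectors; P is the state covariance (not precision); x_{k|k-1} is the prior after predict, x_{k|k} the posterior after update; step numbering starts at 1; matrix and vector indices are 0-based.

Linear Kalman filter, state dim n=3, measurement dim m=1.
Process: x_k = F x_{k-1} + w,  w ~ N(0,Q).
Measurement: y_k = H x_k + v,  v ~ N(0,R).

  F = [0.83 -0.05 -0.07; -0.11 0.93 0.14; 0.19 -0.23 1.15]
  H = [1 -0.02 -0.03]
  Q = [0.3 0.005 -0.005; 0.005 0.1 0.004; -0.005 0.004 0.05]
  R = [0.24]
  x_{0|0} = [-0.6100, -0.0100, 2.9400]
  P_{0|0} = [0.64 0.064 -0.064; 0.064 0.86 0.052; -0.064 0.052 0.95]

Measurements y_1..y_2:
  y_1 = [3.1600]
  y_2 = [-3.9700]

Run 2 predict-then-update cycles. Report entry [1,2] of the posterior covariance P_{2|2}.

P_post[1,2] = 0.0360

step 1: x^-=[-0.7116, 0.4694, 3.2674]  P^-=[0.7502 -0.0647 -0.0459; -0.0647 0.8726 0.0329; -0.0459 0.0329 1.3139]  S=[0.9971]  K=[0.7550; -0.0833; -0.0862]  nu=[3.9790]  x^+=[2.2927, 0.1378, 2.9244]  P^+=[0.1817 -0.0019 0.0190; -0.0019 0.8657 0.0257; 0.0190 0.0257 1.3065]
step 2: x^-=[1.6914, 0.2854, 3.7670]  P^-=[0.4319 -0.0656 -0.0543; -0.0656 0.8830 0.0498; -0.0543 0.0498 1.8251]  S=[0.6798]  K=[0.6396; -0.1247; -0.1619]  nu=[-5.5427]  x^+=[-1.8538, 0.9767, 4.6645]  P^+=[0.1538 -0.0114 0.0161; -0.0114 0.8725 0.0360; 0.0161 0.0360 1.8072]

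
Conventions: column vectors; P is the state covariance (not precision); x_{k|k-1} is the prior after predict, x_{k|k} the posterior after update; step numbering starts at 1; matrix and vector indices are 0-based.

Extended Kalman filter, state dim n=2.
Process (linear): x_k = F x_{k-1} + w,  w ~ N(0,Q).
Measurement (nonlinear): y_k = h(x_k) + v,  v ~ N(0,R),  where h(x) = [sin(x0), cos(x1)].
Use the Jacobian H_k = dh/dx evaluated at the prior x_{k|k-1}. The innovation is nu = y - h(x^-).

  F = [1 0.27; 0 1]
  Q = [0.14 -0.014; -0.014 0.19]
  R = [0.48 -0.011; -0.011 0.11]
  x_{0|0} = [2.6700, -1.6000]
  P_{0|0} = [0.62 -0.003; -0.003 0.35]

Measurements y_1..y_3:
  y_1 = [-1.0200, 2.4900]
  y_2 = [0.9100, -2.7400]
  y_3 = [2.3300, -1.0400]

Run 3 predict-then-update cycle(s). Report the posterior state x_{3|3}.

step 1: x^-=[2.2380, -1.6000]  P^-=[0.7839 0.0775; 0.0775 0.5400]  H_jac=[-0.6188 0.0000; 0.0000 0.9996]  S=[0.7802 -0.0589; -0.0589 0.6495]  K=[-0.6170 0.0633; 0.0013 0.8311]  nu=[-1.8056, 2.5192]  x^+=[3.5114, 0.4914]  P^+=[0.4797 0.0138; 0.0138 0.0914]
step 2: x^-=[3.6441, 0.4914]  P^-=[0.6338 0.0244; 0.0244 0.2814]  H_jac=[-0.8764 0.0000; 0.0000 -0.4719]  S=[0.9668 -0.0009; -0.0009 0.1727]  K=[-0.5746 -0.0698; -0.0229 -0.7693]  nu=[1.3916, -3.6217]  x^+=[3.0971, 3.2456]  P^+=[0.3138 0.0029; 0.0029 0.1788]
step 3: x^-=[3.9734, 3.2456]  P^-=[0.4684 0.0371; 0.0371 0.3688]  H_jac=[-0.6735 0.0000; 0.0000 0.1038]  S=[0.6925 -0.0136; -0.0136 0.1140]  K=[-0.4560 -0.0206; -0.0296 0.3323]  nu=[3.0692, -0.0454]  x^+=[2.5749, 3.1396]  P^+=[0.3246 0.0265; 0.0265 0.3553]

x_post = [2.5749, 3.1396]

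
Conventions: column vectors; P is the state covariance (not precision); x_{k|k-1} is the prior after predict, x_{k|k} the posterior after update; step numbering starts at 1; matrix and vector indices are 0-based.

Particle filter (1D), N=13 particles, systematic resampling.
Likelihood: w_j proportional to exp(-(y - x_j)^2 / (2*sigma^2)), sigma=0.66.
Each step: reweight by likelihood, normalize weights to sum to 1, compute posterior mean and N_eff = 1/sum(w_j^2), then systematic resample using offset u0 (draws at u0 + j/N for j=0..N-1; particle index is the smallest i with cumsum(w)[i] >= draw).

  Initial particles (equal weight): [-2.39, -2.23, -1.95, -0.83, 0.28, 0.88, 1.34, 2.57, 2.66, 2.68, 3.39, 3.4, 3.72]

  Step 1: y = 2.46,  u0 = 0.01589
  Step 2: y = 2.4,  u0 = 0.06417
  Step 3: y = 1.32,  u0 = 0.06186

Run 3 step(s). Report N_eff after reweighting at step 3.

N_eff = 10.9616

step 1: w=[0.0000, 0.0000, 0.0000, 0.0000, 0.0010, 0.0140, 0.0581, 0.2417, 0.2341, 0.2318, 0.0908, 0.0889, 0.0396]  mean=2.7129  Neff=5.3124  idx=[6, 7, 7, 7, 8, 8, 8, 9, 9, 9, 10, 10, 11]
step 2: w=[0.0285, 0.1001, 0.1001, 0.1001, 0.0958, 0.0958, 0.0958, 0.0946, 0.0946, 0.0946, 0.0336, 0.0336, 0.0328]  mean=2.6744  Neff=11.2890  idx=[1, 2, 2, 3, 4, 5, 6, 6, 7, 8, 9, 10, 12]
step 3: w=[0.1075, 0.1075, 0.1075, 0.1075, 0.0822, 0.0822, 0.0822, 0.0822, 0.0773, 0.0773, 0.0773, 0.0047, 0.0045]  mean=2.6327  Neff=10.9616  idx=[0, 1, 2, 2, 3, 4, 5, 6, 7, 7, 8, 9, 10]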